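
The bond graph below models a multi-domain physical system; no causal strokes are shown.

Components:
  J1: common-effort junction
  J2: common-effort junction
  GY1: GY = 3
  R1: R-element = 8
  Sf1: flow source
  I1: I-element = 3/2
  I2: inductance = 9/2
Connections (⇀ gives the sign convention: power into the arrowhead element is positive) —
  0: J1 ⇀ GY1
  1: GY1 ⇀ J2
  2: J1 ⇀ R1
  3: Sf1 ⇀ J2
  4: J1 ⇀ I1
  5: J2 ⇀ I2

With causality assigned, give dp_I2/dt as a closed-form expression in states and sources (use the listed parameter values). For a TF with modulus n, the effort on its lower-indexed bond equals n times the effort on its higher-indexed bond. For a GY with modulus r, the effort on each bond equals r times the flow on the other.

dp_I2/dt = 9*F_Sf1/8 - 2*p_I1 - p_I2/4

b3 stroke→Sf1  (Sf1 fixes flow; stroke at Sf1)
b4 stroke→I1  (I1: I, integral causality)
b5 stroke→I2  (prefer integral on I2)
b1 stroke→J2  (only one effort-in slot at J2)
b0 stroke→J1  (GY1: gyrator matches bond 1)
b2 stroke→R1  (J1: bond 0 brought effort, rest push out)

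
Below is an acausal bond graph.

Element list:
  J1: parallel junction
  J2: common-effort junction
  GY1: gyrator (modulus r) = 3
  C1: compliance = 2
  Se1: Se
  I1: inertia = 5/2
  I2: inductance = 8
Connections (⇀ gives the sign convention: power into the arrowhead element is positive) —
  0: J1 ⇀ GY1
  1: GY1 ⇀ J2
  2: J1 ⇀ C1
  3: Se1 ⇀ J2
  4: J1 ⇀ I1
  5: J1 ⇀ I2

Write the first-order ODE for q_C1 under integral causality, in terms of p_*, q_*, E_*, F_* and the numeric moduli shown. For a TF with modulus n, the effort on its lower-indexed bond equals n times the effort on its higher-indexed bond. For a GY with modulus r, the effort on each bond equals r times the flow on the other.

dq_C1/dt = -E_Se1/3 - 2*p_I1/5 - p_I2/8

b3 |J2  (Se1: effort source, stroke at far end)
b1 |GY1  (0-jn J2 has e-setter on 3)
b0 |GY1  (through GY1, causality inverts; strokes same side of GY1)
b2 |J1  (C1 integral (e out))
b4 |I1  (0-jn J1 has e-setter on 2)
b5 |I2  (common-e at J1 fixed by 2)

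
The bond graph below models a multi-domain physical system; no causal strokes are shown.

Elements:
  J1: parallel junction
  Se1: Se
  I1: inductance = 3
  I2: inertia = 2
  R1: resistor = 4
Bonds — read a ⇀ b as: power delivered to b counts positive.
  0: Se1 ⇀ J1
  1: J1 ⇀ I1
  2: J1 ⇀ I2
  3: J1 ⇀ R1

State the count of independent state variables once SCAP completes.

2  (I1, I2 all integral)

β0 stroke at J1  (source Se1 imposes e)
β1 stroke at I1  (J1: bond 0 brought effort, rest push out)
β2 stroke at I2  (J1 effort already set via bond 0)
β3 stroke at R1  (J1: bond 0 brought effort, rest push out)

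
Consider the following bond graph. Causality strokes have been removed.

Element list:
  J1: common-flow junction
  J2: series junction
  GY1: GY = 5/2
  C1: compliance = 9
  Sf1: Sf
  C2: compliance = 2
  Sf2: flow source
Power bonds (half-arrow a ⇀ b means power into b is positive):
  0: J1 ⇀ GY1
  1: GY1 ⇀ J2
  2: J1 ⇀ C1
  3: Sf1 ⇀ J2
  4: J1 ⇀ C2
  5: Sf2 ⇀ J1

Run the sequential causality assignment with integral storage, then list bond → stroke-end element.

bond 3 →Sf1  (Sf1 (Sf) sets flow on bond)
bond 5 →Sf2  (Sf2 (Sf) sets flow on bond)
bond 0 →J1  (common-f at J1 fixed by 5)
bond 2 →J1  (J1: bond 5 brought flow, rest push out)
bond 4 →J1  (J1 flow already set via bond 5)
bond 1 →J2  (J2 flow already set via bond 3)

β0 |J1
β1 |J2
β2 |J1
β3 |Sf1
β4 |J1
β5 |Sf2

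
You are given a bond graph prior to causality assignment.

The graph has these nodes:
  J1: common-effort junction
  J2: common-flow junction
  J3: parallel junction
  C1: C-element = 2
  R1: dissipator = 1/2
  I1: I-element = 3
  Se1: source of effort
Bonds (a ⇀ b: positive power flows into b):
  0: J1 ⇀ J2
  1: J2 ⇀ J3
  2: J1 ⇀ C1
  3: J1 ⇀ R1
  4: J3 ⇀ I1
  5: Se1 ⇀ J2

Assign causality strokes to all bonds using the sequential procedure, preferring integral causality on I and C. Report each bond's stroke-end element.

#5 →J2  (Se1 (Se) sets effort on bond)
#2 →J1  (C1: C, integral causality)
#0 →J2  (J1: bond 2 brought effort, rest push out)
#3 →R1  (common-e at J1 fixed by 2)
#1 →J3  (closing 1-jn rule on J2)
#4 →I1  (J3: bond 1 brought effort, rest push out)

bond 0 →J2
bond 1 →J3
bond 2 →J1
bond 3 →R1
bond 4 →I1
bond 5 →J2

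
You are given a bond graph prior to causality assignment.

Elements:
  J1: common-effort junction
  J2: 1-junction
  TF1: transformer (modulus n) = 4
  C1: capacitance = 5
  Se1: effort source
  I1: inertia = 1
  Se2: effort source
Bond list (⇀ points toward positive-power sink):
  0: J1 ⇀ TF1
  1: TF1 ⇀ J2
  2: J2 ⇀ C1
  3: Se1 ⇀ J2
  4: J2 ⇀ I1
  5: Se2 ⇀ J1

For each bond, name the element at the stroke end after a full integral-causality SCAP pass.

#0 stroke→TF1
#1 stroke→J2
#2 stroke→J2
#3 stroke→J2
#4 stroke→I1
#5 stroke→J1

bond 3 →J2  (Se1 (Se) sets effort on bond)
bond 5 →J1  (source Se2 imposes e)
bond 0 →TF1  (0-jn J1 has e-setter on 5)
bond 1 →J2  (TF1 one-in-one-out from 0)
bond 2 →J2  (C1 outputs effort q/C1)
bond 4 →I1  (only one flow-in slot at J2)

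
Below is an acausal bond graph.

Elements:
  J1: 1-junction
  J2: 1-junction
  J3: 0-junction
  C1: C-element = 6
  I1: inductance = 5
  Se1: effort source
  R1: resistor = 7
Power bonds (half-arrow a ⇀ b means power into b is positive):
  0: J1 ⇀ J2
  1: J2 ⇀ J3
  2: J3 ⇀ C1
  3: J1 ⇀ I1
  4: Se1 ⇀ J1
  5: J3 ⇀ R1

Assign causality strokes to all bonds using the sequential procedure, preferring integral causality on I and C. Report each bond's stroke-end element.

b0 stroke at J1
b1 stroke at J2
b2 stroke at J3
b3 stroke at I1
b4 stroke at J1
b5 stroke at R1

#4 →J1  (source Se1 imposes e)
#2 →J3  (C1 integral (e out))
#1 →J2  (J3 effort already set via bond 2)
#5 →R1  (J3 effort already set via bond 2)
#0 →J1  (J2 needs exactly one f-in)
#3 →I1  (closing 1-jn rule on J1)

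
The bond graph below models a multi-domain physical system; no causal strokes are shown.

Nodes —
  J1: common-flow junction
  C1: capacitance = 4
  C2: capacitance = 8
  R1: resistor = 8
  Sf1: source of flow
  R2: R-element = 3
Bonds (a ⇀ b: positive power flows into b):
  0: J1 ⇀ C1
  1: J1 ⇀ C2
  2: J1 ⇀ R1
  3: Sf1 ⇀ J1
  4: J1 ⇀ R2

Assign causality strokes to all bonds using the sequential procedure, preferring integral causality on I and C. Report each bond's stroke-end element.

#3 stroke→Sf1  (Sf1 (Sf) sets flow on bond)
#0 stroke→J1  (1-jn J1 has f-setter on 3)
#1 stroke→J1  (J1: bond 3 brought flow, rest push out)
#2 stroke→J1  (J1 flow already set via bond 3)
#4 stroke→J1  (J1 flow already set via bond 3)

β0 stroke at J1
β1 stroke at J1
β2 stroke at J1
β3 stroke at Sf1
β4 stroke at J1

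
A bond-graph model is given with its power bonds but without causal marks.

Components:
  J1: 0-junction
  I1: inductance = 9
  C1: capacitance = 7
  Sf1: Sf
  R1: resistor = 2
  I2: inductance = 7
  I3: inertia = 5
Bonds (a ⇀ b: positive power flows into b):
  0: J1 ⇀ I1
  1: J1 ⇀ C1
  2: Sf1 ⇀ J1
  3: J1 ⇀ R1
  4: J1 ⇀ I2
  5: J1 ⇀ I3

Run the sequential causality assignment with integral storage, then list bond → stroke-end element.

#2 →Sf1  (source Sf1 imposes f)
#0 →I1  (I1 integral (f out))
#1 →J1  (C1 outputs effort q/C1)
#3 →R1  (J1 effort already set via bond 1)
#4 →I2  (0-jn J1 has e-setter on 1)
#5 →I3  (J1 effort already set via bond 1)

β0 stroke at I1
β1 stroke at J1
β2 stroke at Sf1
β3 stroke at R1
β4 stroke at I2
β5 stroke at I3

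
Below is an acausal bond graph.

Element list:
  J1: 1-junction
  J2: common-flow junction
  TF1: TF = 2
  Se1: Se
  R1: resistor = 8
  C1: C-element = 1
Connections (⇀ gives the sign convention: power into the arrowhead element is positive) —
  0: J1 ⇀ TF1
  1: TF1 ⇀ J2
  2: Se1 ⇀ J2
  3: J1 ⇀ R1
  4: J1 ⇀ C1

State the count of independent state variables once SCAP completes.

b2 →J2  (source Se1 imposes e)
b1 →TF1  (closing 1-jn rule on J2)
b0 →J1  (TF TF1: opposite of bond 1)
b4 →J1  (C1 outputs effort q/C1)
b3 →R1  (J1: last free bond brings flow in)

1  (C1 all integral)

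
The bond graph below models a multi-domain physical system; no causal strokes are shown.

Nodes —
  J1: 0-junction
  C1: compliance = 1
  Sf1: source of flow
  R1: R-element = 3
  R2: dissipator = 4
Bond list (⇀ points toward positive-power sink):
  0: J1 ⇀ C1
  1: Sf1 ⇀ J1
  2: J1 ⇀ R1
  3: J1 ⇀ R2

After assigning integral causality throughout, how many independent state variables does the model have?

1  (C1 all integral)

bond 1 |Sf1  (Sf1 fixes flow; stroke at Sf1)
bond 0 |J1  (C1 outputs effort q/C1)
bond 2 |R1  (0-jn J1 has e-setter on 0)
bond 3 |R2  (J1 effort already set via bond 0)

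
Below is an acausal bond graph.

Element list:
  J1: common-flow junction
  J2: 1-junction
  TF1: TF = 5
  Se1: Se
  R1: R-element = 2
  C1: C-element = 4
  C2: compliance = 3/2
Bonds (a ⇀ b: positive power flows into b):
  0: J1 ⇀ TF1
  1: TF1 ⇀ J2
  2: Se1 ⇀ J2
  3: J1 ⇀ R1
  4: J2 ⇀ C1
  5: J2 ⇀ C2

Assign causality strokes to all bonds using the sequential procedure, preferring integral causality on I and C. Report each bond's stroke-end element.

#0 |J1
#1 |TF1
#2 |J2
#3 |R1
#4 |J2
#5 |J2

#2 stroke at J2  (Se1 (Se) sets effort on bond)
#4 stroke at J2  (C1 outputs effort q/C1)
#5 stroke at J2  (C2 outputs effort q/C2)
#1 stroke at TF1  (closing 1-jn rule on J2)
#0 stroke at J1  (TF1: transformer flips bond 1)
#3 stroke at R1  (only one flow-in slot at J1)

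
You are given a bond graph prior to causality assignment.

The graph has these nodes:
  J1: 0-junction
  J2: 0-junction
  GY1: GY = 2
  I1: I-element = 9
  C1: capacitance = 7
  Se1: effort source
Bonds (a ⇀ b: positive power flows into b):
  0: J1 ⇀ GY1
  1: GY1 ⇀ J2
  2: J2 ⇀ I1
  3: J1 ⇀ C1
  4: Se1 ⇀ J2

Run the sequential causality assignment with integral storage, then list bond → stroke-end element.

b0 →GY1
b1 →GY1
b2 →I1
b3 →J1
b4 →J2

bond 4 stroke→J2  (Se1 fixes effort; stroke away)
bond 1 stroke→GY1  (J2 effort already set via bond 4)
bond 2 stroke→I1  (common-e at J2 fixed by 4)
bond 0 stroke→GY1  (through GY1, causality inverts; strokes same side of GY1)
bond 3 stroke→J1  (J1: last free bond brings effort in)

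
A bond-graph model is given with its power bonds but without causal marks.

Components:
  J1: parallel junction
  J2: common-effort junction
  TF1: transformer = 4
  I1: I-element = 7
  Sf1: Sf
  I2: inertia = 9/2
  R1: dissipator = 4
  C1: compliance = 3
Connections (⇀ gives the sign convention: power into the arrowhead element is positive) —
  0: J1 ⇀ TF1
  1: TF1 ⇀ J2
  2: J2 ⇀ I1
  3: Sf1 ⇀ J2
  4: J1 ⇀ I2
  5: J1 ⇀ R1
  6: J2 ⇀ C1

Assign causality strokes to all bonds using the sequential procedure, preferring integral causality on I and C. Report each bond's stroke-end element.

#3 →Sf1  (source Sf1 imposes f)
#2 →I1  (I1 outputs flow p/I1)
#4 →I2  (I2: I, integral causality)
#6 →J2  (C1: C, integral causality)
#1 →TF1  (J2: bond 6 brought effort, rest push out)
#0 →J1  (TF1: transformer flips bond 1)
#5 →R1  (J1: bond 0 brought effort, rest push out)

b0 stroke at J1
b1 stroke at TF1
b2 stroke at I1
b3 stroke at Sf1
b4 stroke at I2
b5 stroke at R1
b6 stroke at J2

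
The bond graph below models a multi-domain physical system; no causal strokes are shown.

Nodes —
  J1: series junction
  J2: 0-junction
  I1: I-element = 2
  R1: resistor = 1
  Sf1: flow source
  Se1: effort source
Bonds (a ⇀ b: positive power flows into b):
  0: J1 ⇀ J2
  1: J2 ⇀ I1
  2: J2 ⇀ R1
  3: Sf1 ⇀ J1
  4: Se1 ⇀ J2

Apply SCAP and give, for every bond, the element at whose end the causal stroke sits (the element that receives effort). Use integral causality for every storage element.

b0 stroke→J1
b1 stroke→I1
b2 stroke→R1
b3 stroke→Sf1
b4 stroke→J2

β3 →Sf1  (Sf1 (Sf) sets flow on bond)
β4 →J2  (Se1 fixes effort; stroke away)
β0 →J1  (common-f at J1 fixed by 3)
β1 →I1  (0-jn J2 has e-setter on 4)
β2 →R1  (J2: bond 4 brought effort, rest push out)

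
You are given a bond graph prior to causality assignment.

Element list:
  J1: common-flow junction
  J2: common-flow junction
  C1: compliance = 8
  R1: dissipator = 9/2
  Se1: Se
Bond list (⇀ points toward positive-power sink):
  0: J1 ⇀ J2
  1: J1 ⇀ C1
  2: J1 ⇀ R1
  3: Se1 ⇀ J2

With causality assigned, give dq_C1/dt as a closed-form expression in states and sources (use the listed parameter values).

bond 3 stroke at J2  (Se1 fixes effort; stroke away)
bond 0 stroke at J1  (J2 needs exactly one f-in)
bond 1 stroke at J1  (prefer integral on C1)
bond 2 stroke at R1  (closing 1-jn rule on J1)

dq_C1/dt = 2*E_Se1/9 - q_C1/36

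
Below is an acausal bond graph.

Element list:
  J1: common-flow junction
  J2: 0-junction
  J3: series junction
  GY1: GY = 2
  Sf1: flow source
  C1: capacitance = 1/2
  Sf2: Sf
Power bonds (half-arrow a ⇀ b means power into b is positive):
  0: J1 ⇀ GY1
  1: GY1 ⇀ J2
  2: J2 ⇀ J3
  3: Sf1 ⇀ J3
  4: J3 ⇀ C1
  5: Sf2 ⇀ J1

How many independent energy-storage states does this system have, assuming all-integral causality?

#3 stroke→Sf1  (Sf1 fixes flow; stroke at Sf1)
#5 stroke→Sf2  (Sf2 (Sf) sets flow on bond)
#0 stroke→J1  (J1 flow already set via bond 5)
#2 stroke→J3  (1-jn J3 has f-setter on 3)
#4 stroke→J3  (common-f at J3 fixed by 3)
#1 stroke→J2  (GY1: gyrator matches bond 0)

1  (C1 all integral)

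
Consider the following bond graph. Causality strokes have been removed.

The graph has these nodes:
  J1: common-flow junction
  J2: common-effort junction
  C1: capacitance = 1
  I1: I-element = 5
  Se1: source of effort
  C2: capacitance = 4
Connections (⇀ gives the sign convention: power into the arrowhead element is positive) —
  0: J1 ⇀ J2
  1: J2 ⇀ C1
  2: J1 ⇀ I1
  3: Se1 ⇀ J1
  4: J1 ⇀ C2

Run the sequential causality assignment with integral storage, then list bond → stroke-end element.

bond 3 |J1  (Se1 fixes effort; stroke away)
bond 1 |J2  (prefer integral on C1)
bond 0 |J1  (J2 effort already set via bond 1)
bond 2 |I1  (prefer integral on I1)
bond 4 |J1  (J1: bond 2 brought flow, rest push out)

#0 stroke→J1
#1 stroke→J2
#2 stroke→I1
#3 stroke→J1
#4 stroke→J1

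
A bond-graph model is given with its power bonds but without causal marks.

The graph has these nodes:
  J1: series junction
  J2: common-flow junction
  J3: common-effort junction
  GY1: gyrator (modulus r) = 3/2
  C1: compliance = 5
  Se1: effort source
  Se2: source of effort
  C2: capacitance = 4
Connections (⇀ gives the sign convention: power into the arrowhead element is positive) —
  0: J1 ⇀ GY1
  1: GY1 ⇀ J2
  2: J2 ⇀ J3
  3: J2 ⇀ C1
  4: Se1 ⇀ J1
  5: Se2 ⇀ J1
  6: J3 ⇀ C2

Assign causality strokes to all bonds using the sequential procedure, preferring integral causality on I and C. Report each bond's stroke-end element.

bond 0 →GY1
bond 1 →GY1
bond 2 →J2
bond 3 →J2
bond 4 →J1
bond 5 →J1
bond 6 →J3

#4 stroke at J1  (Se1 fixes effort; stroke away)
#5 stroke at J1  (Se2 fixes effort; stroke away)
#0 stroke at GY1  (J1 needs exactly one f-in)
#1 stroke at GY1  (through GY1, causality inverts; strokes same side of GY1)
#2 stroke at J2  (common-f at J2 fixed by 1)
#3 stroke at J2  (1-jn J2 has f-setter on 1)
#6 stroke at J3  (closing 0-jn rule on J3)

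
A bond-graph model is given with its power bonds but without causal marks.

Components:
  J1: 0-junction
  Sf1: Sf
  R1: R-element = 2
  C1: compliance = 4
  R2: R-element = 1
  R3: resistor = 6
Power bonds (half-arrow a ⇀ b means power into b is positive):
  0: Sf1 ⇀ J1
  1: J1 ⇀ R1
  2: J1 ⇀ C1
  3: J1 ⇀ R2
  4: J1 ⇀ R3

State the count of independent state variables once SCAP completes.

1  (C1 all integral)

#0 stroke at Sf1  (Sf1 fixes flow; stroke at Sf1)
#2 stroke at J1  (C1: C, integral causality)
#1 stroke at R1  (J1 effort already set via bond 2)
#3 stroke at R2  (0-jn J1 has e-setter on 2)
#4 stroke at R3  (J1 effort already set via bond 2)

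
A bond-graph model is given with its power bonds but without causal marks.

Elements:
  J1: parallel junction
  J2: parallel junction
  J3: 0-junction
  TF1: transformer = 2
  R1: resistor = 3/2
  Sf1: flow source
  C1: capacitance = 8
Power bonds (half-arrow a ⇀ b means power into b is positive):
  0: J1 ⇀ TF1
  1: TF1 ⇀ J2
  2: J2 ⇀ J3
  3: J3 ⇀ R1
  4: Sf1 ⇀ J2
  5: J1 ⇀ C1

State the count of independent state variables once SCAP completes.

1  (C1 all integral)

β4 stroke→Sf1  (Sf1 fixes flow; stroke at Sf1)
β5 stroke→J1  (C1 integral (e out))
β0 stroke→TF1  (0-jn J1 has e-setter on 5)
β1 stroke→J2  (through TF1, causality passes straight; one stroke at TF1)
β2 stroke→J3  (common-e at J2 fixed by 1)
β3 stroke→R1  (J3 effort already set via bond 2)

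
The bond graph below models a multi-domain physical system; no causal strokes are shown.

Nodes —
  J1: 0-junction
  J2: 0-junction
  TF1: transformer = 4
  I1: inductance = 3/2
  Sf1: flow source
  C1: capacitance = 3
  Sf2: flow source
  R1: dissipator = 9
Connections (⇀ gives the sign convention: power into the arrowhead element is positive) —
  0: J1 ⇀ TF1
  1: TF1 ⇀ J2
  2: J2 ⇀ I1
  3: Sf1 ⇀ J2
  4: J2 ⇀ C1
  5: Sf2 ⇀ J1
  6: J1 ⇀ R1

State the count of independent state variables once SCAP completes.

2  (C1, I1 all integral)

#3 |Sf1  (source Sf1 imposes f)
#5 |Sf2  (Sf2 fixes flow; stroke at Sf2)
#2 |I1  (prefer integral on I1)
#4 |J2  (C1 outputs effort q/C1)
#1 |TF1  (common-e at J2 fixed by 4)
#0 |J1  (TF1: transformer flips bond 1)
#6 |R1  (J1: bond 0 brought effort, rest push out)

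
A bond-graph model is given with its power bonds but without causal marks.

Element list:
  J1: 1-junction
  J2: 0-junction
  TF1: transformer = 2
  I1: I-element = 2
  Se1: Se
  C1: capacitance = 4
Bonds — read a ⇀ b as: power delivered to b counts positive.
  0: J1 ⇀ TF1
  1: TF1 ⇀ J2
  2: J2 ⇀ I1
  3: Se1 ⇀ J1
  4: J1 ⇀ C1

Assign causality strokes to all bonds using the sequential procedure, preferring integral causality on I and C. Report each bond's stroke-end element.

b3 →J1  (source Se1 imposes e)
b2 →I1  (I1: I, integral causality)
b1 →J2  (J2: last free bond brings effort in)
b0 →TF1  (TF1 one-in-one-out from 1)
b4 →J1  (common-f at J1 fixed by 0)

b0 →TF1
b1 →J2
b2 →I1
b3 →J1
b4 →J1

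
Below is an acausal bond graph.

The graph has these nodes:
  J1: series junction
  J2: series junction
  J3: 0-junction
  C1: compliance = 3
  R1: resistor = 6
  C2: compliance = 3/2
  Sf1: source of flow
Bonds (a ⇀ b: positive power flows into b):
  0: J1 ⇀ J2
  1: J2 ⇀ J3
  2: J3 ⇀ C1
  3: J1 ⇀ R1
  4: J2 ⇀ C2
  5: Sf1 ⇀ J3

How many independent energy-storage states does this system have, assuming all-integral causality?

b5 |Sf1  (Sf1 (Sf) sets flow on bond)
b2 |J3  (C1: C, integral causality)
b1 |J2  (0-jn J3 has e-setter on 2)
b4 |J2  (C2 outputs effort q/C2)
b0 |J1  (only one flow-in slot at J2)
b3 |R1  (J1: last free bond brings flow in)

2  (C1, C2 all integral)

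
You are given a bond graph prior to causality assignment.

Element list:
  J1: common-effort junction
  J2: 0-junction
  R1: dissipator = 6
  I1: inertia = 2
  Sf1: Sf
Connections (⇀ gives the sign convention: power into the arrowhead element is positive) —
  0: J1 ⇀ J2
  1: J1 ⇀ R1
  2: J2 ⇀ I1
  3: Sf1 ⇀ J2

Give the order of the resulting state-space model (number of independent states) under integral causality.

1  (I1 all integral)

#3 stroke→Sf1  (Sf1 fixes flow; stroke at Sf1)
#2 stroke→I1  (I1: I, integral causality)
#0 stroke→J2  (closing 0-jn rule on J2)
#1 stroke→J1  (J1 needs exactly one e-in)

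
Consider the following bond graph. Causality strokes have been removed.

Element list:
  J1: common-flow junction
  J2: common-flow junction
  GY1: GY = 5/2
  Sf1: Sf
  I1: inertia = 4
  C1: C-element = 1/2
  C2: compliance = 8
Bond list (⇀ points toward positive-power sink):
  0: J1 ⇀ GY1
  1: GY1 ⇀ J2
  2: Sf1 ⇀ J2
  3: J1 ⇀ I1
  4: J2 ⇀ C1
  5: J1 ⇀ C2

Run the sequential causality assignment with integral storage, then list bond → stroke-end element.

β0 stroke→J1
β1 stroke→J2
β2 stroke→Sf1
β3 stroke→I1
β4 stroke→J2
β5 stroke→J1

b2 stroke→Sf1  (Sf1 fixes flow; stroke at Sf1)
b1 stroke→J2  (J2: bond 2 brought flow, rest push out)
b4 stroke→J2  (J2: bond 2 brought flow, rest push out)
b0 stroke→J1  (GY GY1: same side as bond 1)
b3 stroke→I1  (I1: I, integral causality)
b5 stroke→J1  (common-f at J1 fixed by 3)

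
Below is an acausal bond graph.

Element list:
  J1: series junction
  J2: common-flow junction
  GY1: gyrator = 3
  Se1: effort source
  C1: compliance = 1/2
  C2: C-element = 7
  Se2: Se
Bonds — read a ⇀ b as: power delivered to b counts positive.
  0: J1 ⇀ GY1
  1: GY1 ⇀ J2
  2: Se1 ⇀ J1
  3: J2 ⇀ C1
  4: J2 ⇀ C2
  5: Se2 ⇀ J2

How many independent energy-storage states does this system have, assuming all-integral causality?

2  (C1, C2 all integral)

b2 |J1  (Se1 fixes effort; stroke away)
b5 |J2  (Se2 fixes effort; stroke away)
b0 |GY1  (only one flow-in slot at J1)
b1 |GY1  (GY1 both-in/both-out from 0)
b3 |J2  (common-f at J2 fixed by 1)
b4 |J2  (common-f at J2 fixed by 1)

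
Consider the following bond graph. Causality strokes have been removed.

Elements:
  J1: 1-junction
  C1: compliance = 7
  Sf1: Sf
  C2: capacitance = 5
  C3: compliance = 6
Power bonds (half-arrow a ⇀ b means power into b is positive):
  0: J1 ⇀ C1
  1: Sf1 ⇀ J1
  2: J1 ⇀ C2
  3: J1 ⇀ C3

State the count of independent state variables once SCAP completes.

b1 →Sf1  (Sf1 fixes flow; stroke at Sf1)
b0 →J1  (1-jn J1 has f-setter on 1)
b2 →J1  (1-jn J1 has f-setter on 1)
b3 →J1  (J1 flow already set via bond 1)

3  (C1, C2, C3 all integral)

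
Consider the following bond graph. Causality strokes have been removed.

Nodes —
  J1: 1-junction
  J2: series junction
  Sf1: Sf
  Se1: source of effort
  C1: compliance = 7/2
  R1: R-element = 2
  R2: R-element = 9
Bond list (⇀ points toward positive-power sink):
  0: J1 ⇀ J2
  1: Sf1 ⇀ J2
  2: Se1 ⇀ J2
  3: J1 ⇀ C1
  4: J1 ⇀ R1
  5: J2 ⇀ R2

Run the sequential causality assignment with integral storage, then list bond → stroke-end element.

b1 stroke→Sf1  (Sf1 (Sf) sets flow on bond)
b2 stroke→J2  (Se1: effort source, stroke at far end)
b0 stroke→J2  (J2: bond 1 brought flow, rest push out)
b5 stroke→J2  (J2: bond 1 brought flow, rest push out)
b3 stroke→J1  (common-f at J1 fixed by 0)
b4 stroke→J1  (J1 flow already set via bond 0)

bond 0 stroke→J2
bond 1 stroke→Sf1
bond 2 stroke→J2
bond 3 stroke→J1
bond 4 stroke→J1
bond 5 stroke→J2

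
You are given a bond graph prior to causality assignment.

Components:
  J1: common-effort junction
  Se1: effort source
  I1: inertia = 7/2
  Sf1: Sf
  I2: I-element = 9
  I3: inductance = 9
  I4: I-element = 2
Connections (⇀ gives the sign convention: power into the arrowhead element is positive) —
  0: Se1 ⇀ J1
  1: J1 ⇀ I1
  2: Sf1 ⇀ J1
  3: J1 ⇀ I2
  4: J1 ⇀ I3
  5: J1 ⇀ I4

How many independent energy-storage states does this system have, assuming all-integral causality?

4  (I1, I2, I3, I4 all integral)

bond 0 |J1  (Se1: effort source, stroke at far end)
bond 2 |Sf1  (source Sf1 imposes f)
bond 1 |I1  (0-jn J1 has e-setter on 0)
bond 3 |I2  (J1: bond 0 brought effort, rest push out)
bond 4 |I3  (J1: bond 0 brought effort, rest push out)
bond 5 |I4  (common-e at J1 fixed by 0)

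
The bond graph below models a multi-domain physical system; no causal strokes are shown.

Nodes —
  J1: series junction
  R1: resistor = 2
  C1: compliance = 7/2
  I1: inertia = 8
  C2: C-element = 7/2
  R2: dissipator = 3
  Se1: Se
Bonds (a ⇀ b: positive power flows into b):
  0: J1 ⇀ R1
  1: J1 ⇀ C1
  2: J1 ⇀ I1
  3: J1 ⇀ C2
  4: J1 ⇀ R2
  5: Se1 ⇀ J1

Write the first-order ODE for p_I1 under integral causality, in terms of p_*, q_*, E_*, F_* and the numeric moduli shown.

dp_I1/dt = E_Se1 - 5*p_I1/8 - 2*q_C1/7 - 2*q_C2/7

b5 stroke at J1  (source Se1 imposes e)
b1 stroke at J1  (C1: C, integral causality)
b2 stroke at I1  (I1 outputs flow p/I1)
b0 stroke at J1  (1-jn J1 has f-setter on 2)
b3 stroke at J1  (J1: bond 2 brought flow, rest push out)
b4 stroke at J1  (common-f at J1 fixed by 2)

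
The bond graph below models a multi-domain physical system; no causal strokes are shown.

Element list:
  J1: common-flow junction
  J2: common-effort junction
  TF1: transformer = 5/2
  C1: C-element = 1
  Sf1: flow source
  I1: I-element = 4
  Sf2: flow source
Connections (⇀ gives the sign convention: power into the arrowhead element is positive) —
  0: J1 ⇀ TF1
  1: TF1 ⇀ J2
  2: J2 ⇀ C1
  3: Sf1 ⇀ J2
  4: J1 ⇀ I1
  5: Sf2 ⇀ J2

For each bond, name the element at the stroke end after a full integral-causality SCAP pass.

bond 0 stroke at J1
bond 1 stroke at TF1
bond 2 stroke at J2
bond 3 stroke at Sf1
bond 4 stroke at I1
bond 5 stroke at Sf2

#3 →Sf1  (source Sf1 imposes f)
#5 →Sf2  (Sf2 fixes flow; stroke at Sf2)
#2 →J2  (C1: C, integral causality)
#1 →TF1  (J2 effort already set via bond 2)
#0 →J1  (TF1: transformer flips bond 1)
#4 →I1  (J1: last free bond brings flow in)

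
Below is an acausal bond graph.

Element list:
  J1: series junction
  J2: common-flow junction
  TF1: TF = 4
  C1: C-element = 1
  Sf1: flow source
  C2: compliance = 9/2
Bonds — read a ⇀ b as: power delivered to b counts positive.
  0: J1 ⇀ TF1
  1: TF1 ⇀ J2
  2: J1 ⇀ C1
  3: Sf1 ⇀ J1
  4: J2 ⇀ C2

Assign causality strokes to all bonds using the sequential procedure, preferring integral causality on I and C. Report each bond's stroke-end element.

bond 0 →J1
bond 1 →TF1
bond 2 →J1
bond 3 →Sf1
bond 4 →J2

#3 →Sf1  (Sf1 (Sf) sets flow on bond)
#0 →J1  (common-f at J1 fixed by 3)
#2 →J1  (J1 flow already set via bond 3)
#1 →TF1  (through TF1, causality passes straight; one stroke at TF1)
#4 →J2  (common-f at J2 fixed by 1)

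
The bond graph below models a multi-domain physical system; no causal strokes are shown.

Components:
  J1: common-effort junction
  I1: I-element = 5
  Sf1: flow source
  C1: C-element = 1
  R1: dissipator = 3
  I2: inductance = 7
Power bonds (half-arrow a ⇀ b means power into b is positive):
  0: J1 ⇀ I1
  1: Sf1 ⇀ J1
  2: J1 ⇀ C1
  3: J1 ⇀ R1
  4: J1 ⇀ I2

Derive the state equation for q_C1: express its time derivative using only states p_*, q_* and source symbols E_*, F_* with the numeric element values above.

#1 |Sf1  (source Sf1 imposes f)
#0 |I1  (prefer integral on I1)
#2 |J1  (prefer integral on C1)
#3 |R1  (common-e at J1 fixed by 2)
#4 |I2  (J1: bond 2 brought effort, rest push out)

dq_C1/dt = F_Sf1 - p_I1/5 - p_I2/7 - q_C1/3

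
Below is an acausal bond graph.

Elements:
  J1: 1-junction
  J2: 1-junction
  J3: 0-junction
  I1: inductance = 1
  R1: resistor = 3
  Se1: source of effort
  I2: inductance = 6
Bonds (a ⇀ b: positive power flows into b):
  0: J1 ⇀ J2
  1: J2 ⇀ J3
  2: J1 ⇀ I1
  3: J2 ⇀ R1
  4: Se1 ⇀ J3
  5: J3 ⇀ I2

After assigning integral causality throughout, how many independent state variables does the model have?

bond 4 |J3  (source Se1 imposes e)
bond 1 |J2  (0-jn J3 has e-setter on 4)
bond 5 |I2  (0-jn J3 has e-setter on 4)
bond 2 |I1  (I1 outputs flow p/I1)
bond 0 |J1  (1-jn J1 has f-setter on 2)
bond 3 |J2  (J2: bond 0 brought flow, rest push out)

2  (I1, I2 all integral)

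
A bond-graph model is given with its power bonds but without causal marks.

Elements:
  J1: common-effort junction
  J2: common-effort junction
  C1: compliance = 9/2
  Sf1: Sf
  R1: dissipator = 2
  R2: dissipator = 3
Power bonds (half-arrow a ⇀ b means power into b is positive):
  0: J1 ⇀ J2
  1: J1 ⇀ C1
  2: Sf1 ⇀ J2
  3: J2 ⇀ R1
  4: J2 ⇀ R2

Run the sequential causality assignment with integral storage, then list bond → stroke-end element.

bond 0 stroke at J2
bond 1 stroke at J1
bond 2 stroke at Sf1
bond 3 stroke at R1
bond 4 stroke at R2

b2 |Sf1  (Sf1 (Sf) sets flow on bond)
b1 |J1  (C1 integral (e out))
b0 |J2  (J1 effort already set via bond 1)
b3 |R1  (J2 effort already set via bond 0)
b4 |R2  (J2 effort already set via bond 0)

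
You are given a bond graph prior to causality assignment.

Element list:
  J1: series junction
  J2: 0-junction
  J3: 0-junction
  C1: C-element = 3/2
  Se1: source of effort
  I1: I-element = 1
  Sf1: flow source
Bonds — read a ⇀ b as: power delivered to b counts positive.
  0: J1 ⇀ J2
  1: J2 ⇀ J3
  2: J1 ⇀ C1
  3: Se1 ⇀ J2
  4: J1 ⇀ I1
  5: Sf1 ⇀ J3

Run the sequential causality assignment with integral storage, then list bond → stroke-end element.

β0 stroke at J1
β1 stroke at J3
β2 stroke at J1
β3 stroke at J2
β4 stroke at I1
β5 stroke at Sf1

bond 3 |J2  (Se1 fixes effort; stroke away)
bond 5 |Sf1  (Sf1 fixes flow; stroke at Sf1)
bond 0 |J1  (J2: bond 3 brought effort, rest push out)
bond 1 |J3  (0-jn J2 has e-setter on 3)
bond 2 |J1  (prefer integral on C1)
bond 4 |I1  (only one flow-in slot at J1)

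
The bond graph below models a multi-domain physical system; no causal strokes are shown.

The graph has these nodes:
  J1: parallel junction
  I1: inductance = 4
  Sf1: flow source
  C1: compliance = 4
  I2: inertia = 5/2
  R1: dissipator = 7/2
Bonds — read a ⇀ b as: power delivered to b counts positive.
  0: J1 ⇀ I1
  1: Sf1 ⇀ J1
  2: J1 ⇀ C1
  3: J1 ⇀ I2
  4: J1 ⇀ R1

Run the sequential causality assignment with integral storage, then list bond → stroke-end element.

β1 |Sf1  (Sf1 fixes flow; stroke at Sf1)
β0 |I1  (prefer integral on I1)
β2 |J1  (C1: C, integral causality)
β3 |I2  (common-e at J1 fixed by 2)
β4 |R1  (J1: bond 2 brought effort, rest push out)

β0 stroke→I1
β1 stroke→Sf1
β2 stroke→J1
β3 stroke→I2
β4 stroke→R1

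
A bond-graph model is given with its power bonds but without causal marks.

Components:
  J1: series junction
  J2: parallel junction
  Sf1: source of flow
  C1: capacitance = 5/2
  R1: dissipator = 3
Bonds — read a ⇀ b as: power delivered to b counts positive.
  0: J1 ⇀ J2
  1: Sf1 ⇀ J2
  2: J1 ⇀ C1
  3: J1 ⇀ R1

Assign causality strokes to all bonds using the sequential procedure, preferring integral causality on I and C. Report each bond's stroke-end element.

bond 0 →J2
bond 1 →Sf1
bond 2 →J1
bond 3 →J1

#1 |Sf1  (Sf1: flow source, stroke at near end)
#0 |J2  (closing 0-jn rule on J2)
#2 |J1  (1-jn J1 has f-setter on 0)
#3 |J1  (J1 flow already set via bond 0)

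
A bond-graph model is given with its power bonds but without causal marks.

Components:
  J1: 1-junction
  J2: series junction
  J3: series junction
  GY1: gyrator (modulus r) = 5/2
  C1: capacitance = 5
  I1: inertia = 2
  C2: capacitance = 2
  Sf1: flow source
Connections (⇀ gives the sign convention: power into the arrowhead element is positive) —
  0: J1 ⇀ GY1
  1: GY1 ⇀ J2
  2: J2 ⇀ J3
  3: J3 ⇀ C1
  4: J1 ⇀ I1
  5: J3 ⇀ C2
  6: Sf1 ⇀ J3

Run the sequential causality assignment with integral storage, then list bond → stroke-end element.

b0 |J1
b1 |J2
b2 |J3
b3 |J3
b4 |I1
b5 |J3
b6 |Sf1

#6 →Sf1  (Sf1 (Sf) sets flow on bond)
#2 →J3  (1-jn J3 has f-setter on 6)
#3 →J3  (J3 flow already set via bond 6)
#5 →J3  (J3: bond 6 brought flow, rest push out)
#1 →J2  (1-jn J2 has f-setter on 2)
#0 →J1  (GY GY1: same side as bond 1)
#4 →I1  (closing 1-jn rule on J1)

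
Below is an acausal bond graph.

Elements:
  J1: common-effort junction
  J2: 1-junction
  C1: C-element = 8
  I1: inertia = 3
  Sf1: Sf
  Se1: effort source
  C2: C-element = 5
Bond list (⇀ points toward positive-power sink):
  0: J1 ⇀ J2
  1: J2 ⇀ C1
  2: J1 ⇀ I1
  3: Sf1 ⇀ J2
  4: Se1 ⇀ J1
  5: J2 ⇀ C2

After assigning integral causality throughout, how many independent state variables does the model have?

3  (C1, C2, I1 all integral)

b3 stroke→Sf1  (Sf1 fixes flow; stroke at Sf1)
b4 stroke→J1  (Se1: effort source, stroke at far end)
b0 stroke→J2  (0-jn J1 has e-setter on 4)
b2 stroke→I1  (J1 effort already set via bond 4)
b1 stroke→J2  (common-f at J2 fixed by 3)
b5 stroke→J2  (J2 flow already set via bond 3)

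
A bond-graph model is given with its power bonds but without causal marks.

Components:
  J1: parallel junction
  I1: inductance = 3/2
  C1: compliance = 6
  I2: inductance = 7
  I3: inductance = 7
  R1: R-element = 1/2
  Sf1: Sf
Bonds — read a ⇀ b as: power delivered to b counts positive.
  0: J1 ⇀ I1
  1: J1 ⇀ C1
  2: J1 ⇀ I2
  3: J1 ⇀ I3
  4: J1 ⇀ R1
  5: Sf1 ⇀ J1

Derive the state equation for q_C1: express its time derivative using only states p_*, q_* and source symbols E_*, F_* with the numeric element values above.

dq_C1/dt = F_Sf1 - 2*p_I1/3 - p_I2/7 - p_I3/7 - q_C1/3

bond 5 |Sf1  (Sf1 (Sf) sets flow on bond)
bond 0 |I1  (prefer integral on I1)
bond 1 |J1  (C1: C, integral causality)
bond 2 |I2  (common-e at J1 fixed by 1)
bond 3 |I3  (common-e at J1 fixed by 1)
bond 4 |R1  (J1 effort already set via bond 1)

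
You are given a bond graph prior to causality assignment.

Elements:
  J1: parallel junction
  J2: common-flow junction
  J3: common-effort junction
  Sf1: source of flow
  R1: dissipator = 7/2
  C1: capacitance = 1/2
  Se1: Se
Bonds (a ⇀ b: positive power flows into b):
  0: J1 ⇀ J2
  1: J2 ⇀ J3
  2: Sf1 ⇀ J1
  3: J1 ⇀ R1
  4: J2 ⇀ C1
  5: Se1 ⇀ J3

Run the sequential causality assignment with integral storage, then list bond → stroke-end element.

b0 stroke at J1
b1 stroke at J2
b2 stroke at Sf1
b3 stroke at R1
b4 stroke at J2
b5 stroke at J3

bond 2 |Sf1  (Sf1 fixes flow; stroke at Sf1)
bond 5 |J3  (source Se1 imposes e)
bond 1 |J2  (0-jn J3 has e-setter on 5)
bond 4 |J2  (C1 integral (e out))
bond 0 |J1  (J2: last free bond brings flow in)
bond 3 |R1  (J1: bond 0 brought effort, rest push out)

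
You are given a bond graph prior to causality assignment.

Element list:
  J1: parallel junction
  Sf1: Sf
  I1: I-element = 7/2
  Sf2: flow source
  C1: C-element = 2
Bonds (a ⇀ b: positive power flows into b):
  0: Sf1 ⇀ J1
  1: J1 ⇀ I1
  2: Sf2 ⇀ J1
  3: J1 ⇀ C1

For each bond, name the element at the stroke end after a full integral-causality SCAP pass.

β0 stroke→Sf1  (Sf1 fixes flow; stroke at Sf1)
β2 stroke→Sf2  (Sf2 fixes flow; stroke at Sf2)
β1 stroke→I1  (I1: I, integral causality)
β3 stroke→J1  (closing 0-jn rule on J1)

β0 →Sf1
β1 →I1
β2 →Sf2
β3 →J1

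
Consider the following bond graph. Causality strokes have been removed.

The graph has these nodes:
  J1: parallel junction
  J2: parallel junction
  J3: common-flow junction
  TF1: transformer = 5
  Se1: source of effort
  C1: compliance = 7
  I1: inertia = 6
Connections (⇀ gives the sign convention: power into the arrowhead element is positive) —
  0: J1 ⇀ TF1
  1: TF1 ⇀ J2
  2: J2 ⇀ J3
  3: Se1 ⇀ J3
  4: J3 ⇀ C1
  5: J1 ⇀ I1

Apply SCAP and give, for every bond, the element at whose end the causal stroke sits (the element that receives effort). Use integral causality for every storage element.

bond 0 stroke at J1
bond 1 stroke at TF1
bond 2 stroke at J2
bond 3 stroke at J3
bond 4 stroke at J3
bond 5 stroke at I1

β3 |J3  (Se1 (Se) sets effort on bond)
β4 |J3  (prefer integral on C1)
β2 |J2  (only one flow-in slot at J3)
β1 |TF1  (J2: bond 2 brought effort, rest push out)
β0 |J1  (through TF1, causality passes straight; one stroke at TF1)
β5 |I1  (J1: bond 0 brought effort, rest push out)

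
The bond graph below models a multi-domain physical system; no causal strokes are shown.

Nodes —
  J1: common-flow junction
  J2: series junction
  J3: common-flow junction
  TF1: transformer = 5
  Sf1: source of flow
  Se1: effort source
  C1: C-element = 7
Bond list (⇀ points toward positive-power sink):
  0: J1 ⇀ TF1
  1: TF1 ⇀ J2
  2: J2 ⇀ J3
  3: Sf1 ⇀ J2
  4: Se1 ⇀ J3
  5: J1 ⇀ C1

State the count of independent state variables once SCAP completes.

1  (C1 all integral)

bond 3 →Sf1  (Sf1 fixes flow; stroke at Sf1)
bond 4 →J3  (Se1 (Se) sets effort on bond)
bond 1 →J2  (common-f at J2 fixed by 3)
bond 2 →J2  (1-jn J2 has f-setter on 3)
bond 0 →TF1  (TF1 one-in-one-out from 1)
bond 5 →J1  (J1: bond 0 brought flow, rest push out)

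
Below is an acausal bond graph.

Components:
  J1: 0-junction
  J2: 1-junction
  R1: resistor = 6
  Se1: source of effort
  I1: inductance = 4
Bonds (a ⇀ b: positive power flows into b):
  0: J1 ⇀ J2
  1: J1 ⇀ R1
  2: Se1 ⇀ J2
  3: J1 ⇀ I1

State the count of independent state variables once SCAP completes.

b2 stroke→J2  (Se1: effort source, stroke at far end)
b0 stroke→J1  (J2: last free bond brings flow in)
b1 stroke→R1  (common-e at J1 fixed by 0)
b3 stroke→I1  (J1 effort already set via bond 0)

1  (I1 all integral)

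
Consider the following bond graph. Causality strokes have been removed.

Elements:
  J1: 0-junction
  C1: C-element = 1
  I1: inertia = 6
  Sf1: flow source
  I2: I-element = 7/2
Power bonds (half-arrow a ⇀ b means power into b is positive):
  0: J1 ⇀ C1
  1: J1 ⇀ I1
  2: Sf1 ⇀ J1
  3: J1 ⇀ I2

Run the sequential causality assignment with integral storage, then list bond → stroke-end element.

bond 0 stroke→J1
bond 1 stroke→I1
bond 2 stroke→Sf1
bond 3 stroke→I2

bond 2 stroke→Sf1  (Sf1 fixes flow; stroke at Sf1)
bond 0 stroke→J1  (prefer integral on C1)
bond 1 stroke→I1  (J1: bond 0 brought effort, rest push out)
bond 3 stroke→I2  (J1: bond 0 brought effort, rest push out)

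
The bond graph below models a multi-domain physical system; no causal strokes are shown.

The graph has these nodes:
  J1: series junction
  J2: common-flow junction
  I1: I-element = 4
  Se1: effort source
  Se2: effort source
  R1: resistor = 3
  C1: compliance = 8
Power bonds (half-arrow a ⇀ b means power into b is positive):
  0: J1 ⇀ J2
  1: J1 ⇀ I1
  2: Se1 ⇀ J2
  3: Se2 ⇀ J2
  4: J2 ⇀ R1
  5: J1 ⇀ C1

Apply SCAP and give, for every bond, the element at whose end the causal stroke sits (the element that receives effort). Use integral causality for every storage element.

β2 stroke at J2  (Se1 fixes effort; stroke away)
β3 stroke at J2  (Se2: effort source, stroke at far end)
β1 stroke at I1  (I1 integral (f out))
β0 stroke at J1  (1-jn J1 has f-setter on 1)
β5 stroke at J1  (1-jn J1 has f-setter on 1)
β4 stroke at J2  (1-jn J2 has f-setter on 0)

bond 0 |J1
bond 1 |I1
bond 2 |J2
bond 3 |J2
bond 4 |J2
bond 5 |J1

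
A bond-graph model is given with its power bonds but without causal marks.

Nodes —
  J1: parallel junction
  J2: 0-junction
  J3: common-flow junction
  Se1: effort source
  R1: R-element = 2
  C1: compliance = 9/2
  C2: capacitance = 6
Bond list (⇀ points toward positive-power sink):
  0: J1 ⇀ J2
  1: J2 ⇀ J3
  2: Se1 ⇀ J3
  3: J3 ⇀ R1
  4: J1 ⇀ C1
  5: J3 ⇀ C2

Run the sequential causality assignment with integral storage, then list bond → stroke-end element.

bond 0 stroke at J2
bond 1 stroke at J3
bond 2 stroke at J3
bond 3 stroke at R1
bond 4 stroke at J1
bond 5 stroke at J3

β2 →J3  (Se1 fixes effort; stroke away)
β4 →J1  (C1 outputs effort q/C1)
β0 →J2  (J1 effort already set via bond 4)
β1 →J3  (common-e at J2 fixed by 0)
β5 →J3  (prefer integral on C2)
β3 →R1  (only one flow-in slot at J3)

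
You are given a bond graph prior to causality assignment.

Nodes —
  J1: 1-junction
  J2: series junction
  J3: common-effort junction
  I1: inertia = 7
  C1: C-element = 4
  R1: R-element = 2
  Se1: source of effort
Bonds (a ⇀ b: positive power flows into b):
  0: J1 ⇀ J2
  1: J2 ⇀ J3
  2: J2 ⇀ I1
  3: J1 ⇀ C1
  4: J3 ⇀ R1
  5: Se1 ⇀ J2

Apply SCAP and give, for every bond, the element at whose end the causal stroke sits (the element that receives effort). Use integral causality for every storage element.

β5 →J2  (Se1 (Se) sets effort on bond)
β2 →I1  (I1 outputs flow p/I1)
β0 →J2  (1-jn J2 has f-setter on 2)
β1 →J2  (1-jn J2 has f-setter on 2)
β4 →J3  (J3 needs exactly one e-in)
β3 →J1  (common-f at J1 fixed by 0)

bond 0 |J2
bond 1 |J2
bond 2 |I1
bond 3 |J1
bond 4 |J3
bond 5 |J2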